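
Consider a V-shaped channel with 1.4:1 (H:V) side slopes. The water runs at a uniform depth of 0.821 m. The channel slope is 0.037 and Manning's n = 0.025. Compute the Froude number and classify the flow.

For a triangular section with side slope z = 1.4: A = zy² = 1.4×0.821² = 0.9437 m²; P = 2y√(1+z²) = 2×0.821×1.72 = 2.825 m.
Hydraulic radius R = A/P = 0.9437/2.825 = 0.334 m.
V = (1/n) R^(2/3) √S = (1/0.025) × 0.334^(2/3) × √0.037 = 3.704 m/s. Hydraulic depth D_h = A/T = 0.9437/2.299 = 0.4105 m.
Froude number Fr = V/√(g·D_h) = 3.704/√(9.81×0.4105) = 1.85, which is greater than 1, so the flow is supercritical.

supercritical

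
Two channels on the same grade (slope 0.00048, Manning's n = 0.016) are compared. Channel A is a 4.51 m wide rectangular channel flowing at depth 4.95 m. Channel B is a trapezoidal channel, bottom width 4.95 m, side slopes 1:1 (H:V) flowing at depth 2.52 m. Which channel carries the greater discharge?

Channel A: Flow area A = b·y = 4.51 × 4.95 = 22.32 m². Wetted perimeter P = b + 2y = 4.51 + 2×4.95 = 14.41 m. Hydraulic radius R = A/P = 22.32/14.41 = 1.549 m. Q_A = (1/0.016)·22.32·1.549^(2/3)·√0.00048 = 40.93 m³/s.
Channel B: With bottom width b = 4.95 m and side slope z = 1: A = (b + zy)y = (4.95 + 1×2.52)×2.52 = 18.82 m²; P = b + 2y√(1+z²) = 4.95 + 2×2.52×1.414 = 12.08 m. Hydraulic radius R = A/P = 18.82/12.08 = 1.559 m. Q_B = (1/0.016)·18.82·1.559^(2/3)·√0.00048 = 34.65 m³/s.
Q_A = 40.93 m³/s vs Q_B = 34.65 m³/s, so channel A carries more.

channel A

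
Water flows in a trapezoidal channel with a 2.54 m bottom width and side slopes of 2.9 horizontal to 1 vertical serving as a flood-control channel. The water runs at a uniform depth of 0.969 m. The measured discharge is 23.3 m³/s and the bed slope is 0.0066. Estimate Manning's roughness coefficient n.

With bottom width b = 2.54 m and side slope z = 2.9: A = (b + zy)y = (2.54 + 2.9×0.969)×0.969 = 5.184 m²; P = b + 2y√(1+z²) = 2.54 + 2×0.969×3.068 = 8.485 m.
Hydraulic radius R = A/P = 5.184/8.485 = 0.611 m.
Rearranging Manning's equation: n = (1/Q) A R^(2/3) S^(1/2) = (1/23.3) × 5.184 × 0.611^(2/3) × √0.0066 = 0.013.

n = 0.013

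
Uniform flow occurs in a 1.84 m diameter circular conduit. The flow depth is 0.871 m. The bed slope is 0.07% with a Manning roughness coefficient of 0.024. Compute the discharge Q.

Q = 0.795 m³/s

For a circular section of diameter D = 1.84 m at depth y = 0.871 m, the central angle is θ = 2 arccos(1 − 2y/D) = 3.035 rad. Then A = (D²/8)(θ − sin θ) = 1.239 m² and P = Dθ/2 = 2.792 m.
Hydraulic radius R = A/P = 1.239/2.792 = 0.4439 m.
Manning's equation: Q = (1/n) A R^(2/3) S^(1/2) = (1/0.024) × 1.239 × 0.4439^(2/3) × 0.0007^(1/2) = 0.795 m³/s.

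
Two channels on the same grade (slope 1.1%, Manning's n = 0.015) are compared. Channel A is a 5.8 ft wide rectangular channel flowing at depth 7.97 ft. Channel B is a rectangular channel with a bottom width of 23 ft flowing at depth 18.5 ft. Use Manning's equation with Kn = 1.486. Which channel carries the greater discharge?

channel B

Channel A: Flow area A = b·y = 5.8 × 7.97 = 46.23 ft². Wetted perimeter P = b + 2y = 5.8 + 2×7.97 = 21.74 ft. Hydraulic radius R = A/P = 46.23/21.74 = 2.126 ft. Q_A = (1.486/0.015)·46.23·2.126^(2/3)·√0.011 = 794.2 ft³/s.
Channel B: Flow area A = b·y = 23 × 18.5 = 425.5 ft². Wetted perimeter P = b + 2y = 23 + 2×18.5 = 60 ft. Hydraulic radius R = A/P = 425.5/60 = 7.092 ft. Q_B = (1.486/0.015)·425.5·7.092^(2/3)·√0.011 = 16320 ft³/s.
Q_A = 794.2 ft³/s vs Q_B = 16320 ft³/s, so channel B carries more.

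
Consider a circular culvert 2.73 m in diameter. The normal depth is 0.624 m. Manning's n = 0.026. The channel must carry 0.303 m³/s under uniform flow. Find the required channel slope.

S = 0.00023

For a circular section of diameter D = 2.73 m at depth y = 0.624 m, the central angle is θ = 2 arccos(1 − 2y/D) = 1.994 rad. Then A = (D²/8)(θ − sin θ) = 1.008 m² and P = Dθ/2 = 2.722 m.
Hydraulic radius R = A/P = 1.008/2.722 = 0.3704 m.
From Manning's equation, S = [nQ / (1 A R^(2/3))]² = [0.026 × 0.303 / (1 × 1.008 × 0.3704^(2/3))]² = 0.00023.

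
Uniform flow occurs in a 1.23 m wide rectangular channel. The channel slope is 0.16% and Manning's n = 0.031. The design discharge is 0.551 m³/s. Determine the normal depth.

Manning's equation rearranged: A R^(2/3) = nQ / (1·√S) = 0.031 × 0.551 / (√0.0016) = 0.427.
Trying y = 0.539 m: A R^(2/3) = 0.2886 — too small.
Trying y = 0.922 m: A R^(2/3) = 0.5833 — too large.
Trying y = 0.723 m: A R^(2/3) = 0.4267 — ≈ 0.427.

y_n = 0.723 m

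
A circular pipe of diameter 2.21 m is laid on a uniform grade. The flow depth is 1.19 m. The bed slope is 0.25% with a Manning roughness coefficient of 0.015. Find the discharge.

Q = 4.87 m³/s

For a circular section of diameter D = 2.21 m at depth y = 1.19 m, the central angle is θ = 2 arccos(1 − 2y/D) = 3.296 rad. Then A = (D²/8)(θ − sin θ) = 2.106 m² and P = Dθ/2 = 3.642 m.
Hydraulic radius R = A/P = 2.106/3.642 = 0.5782 m.
Manning's equation: Q = (1/n) A R^(2/3) S^(1/2) = (1/0.015) × 2.106 × 0.5782^(2/3) × 0.0025^(1/2) = 4.87 m³/s.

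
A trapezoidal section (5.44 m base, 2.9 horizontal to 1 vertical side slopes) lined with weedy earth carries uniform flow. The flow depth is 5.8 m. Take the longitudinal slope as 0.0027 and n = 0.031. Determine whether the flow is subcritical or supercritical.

With bottom width b = 5.44 m and side slope z = 2.9: A = (b + zy)y = (5.44 + 2.9×5.8)×5.8 = 129.1 m²; P = b + 2y√(1+z²) = 5.44 + 2×5.8×3.068 = 41.02 m.
Hydraulic radius R = A/P = 129.1/41.02 = 3.147 m.
V = (1/n) R^(2/3) √S = (1/0.031) × 3.147^(2/3) × √0.0027 = 3.6 m/s. Hydraulic depth D_h = A/T = 129.1/39.08 = 3.304 m.
Froude number Fr = V/√(g·D_h) = 3.6/√(9.81×3.304) = 0.632, which is less than 1, so the flow is subcritical.

subcritical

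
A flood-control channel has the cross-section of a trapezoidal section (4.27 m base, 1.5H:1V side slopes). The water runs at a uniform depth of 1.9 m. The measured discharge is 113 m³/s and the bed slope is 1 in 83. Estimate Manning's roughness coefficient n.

With bottom width b = 4.27 m and side slope z = 1.5: A = (b + zy)y = (4.27 + 1.5×1.9)×1.9 = 13.53 m²; P = b + 2y√(1+z²) = 4.27 + 2×1.9×1.803 = 11.12 m.
Hydraulic radius R = A/P = 13.53/11.12 = 1.216 m.
Rearranging Manning's equation: n = (1/Q) A R^(2/3) S^(1/2) = (1/113) × 13.53 × 1.216^(2/3) × √0.01205 = 0.015.

n = 0.015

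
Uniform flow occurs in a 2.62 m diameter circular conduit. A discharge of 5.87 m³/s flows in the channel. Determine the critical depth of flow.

At critical depth, Q² T / (g A³) = 1, i.e. A³/T = Q²/g = 5.87²/9.81 = 3.512.
Trying y = 1.28 m: A³/T = 6.843 — too large.
Trying y = 0.808 m: A³/T = 1.167 — too small.
Trying y = 1.08 m: A³/T = 3.571 — matches.

y_c = 1.08 m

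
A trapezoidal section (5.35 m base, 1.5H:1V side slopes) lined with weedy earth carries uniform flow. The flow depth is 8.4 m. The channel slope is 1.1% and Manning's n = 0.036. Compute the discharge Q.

With bottom width b = 5.35 m and side slope z = 1.5: A = (b + zy)y = (5.35 + 1.5×8.4)×8.4 = 150.8 m²; P = b + 2y√(1+z²) = 5.35 + 2×8.4×1.803 = 35.64 m.
Hydraulic radius R = A/P = 150.8/35.64 = 4.231 m.
Manning's equation: Q = (1/n) A R^(2/3) S^(1/2) = (1/0.036) × 150.8 × 4.231^(2/3) × 0.011^(1/2) = 1150 m³/s.

Q = 1150 m³/s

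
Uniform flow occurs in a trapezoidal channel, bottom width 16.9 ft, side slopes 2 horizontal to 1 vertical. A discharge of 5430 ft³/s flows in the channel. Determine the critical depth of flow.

y_c = 10.1 ft

At critical depth, Q² T / (g A³) = 1, i.e. A³/T = Q²/g = 5430²/32.2 = 915700.
Try y = 8.87 ft: A³/T = 553800 — low.
Try y = 12.4 ft: A³/T = 2079000 — high.
Try y = 10.1 ft: A³/T = 918200 — close enough.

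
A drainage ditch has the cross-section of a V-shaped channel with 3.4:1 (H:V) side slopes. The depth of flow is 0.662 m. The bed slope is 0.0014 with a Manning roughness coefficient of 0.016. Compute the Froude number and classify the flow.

subcritical

For a triangular section with side slope z = 3.4: A = zy² = 3.4×0.662² = 1.49 m²; P = 2y√(1+z²) = 2×0.662×3.544 = 4.692 m.
Hydraulic radius R = A/P = 1.49/4.692 = 0.3175 m.
V = (1/n) R^(2/3) √S = (1/0.016) × 0.3175^(2/3) × √0.0014 = 1.088 m/s. Hydraulic depth D_h = A/T = 1.49/4.502 = 0.331 m.
Froude number Fr = V/√(g·D_h) = 1.088/√(9.81×0.331) = 0.604, which is less than 1, so the flow is subcritical.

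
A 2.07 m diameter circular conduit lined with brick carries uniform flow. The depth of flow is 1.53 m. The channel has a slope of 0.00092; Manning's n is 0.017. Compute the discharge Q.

Q = 3.47 m³/s

For a circular section of diameter D = 2.07 m at depth y = 1.53 m, the central angle is θ = 2 arccos(1 − 2y/D) = 4.139 rad. Then A = (D²/8)(θ − sin θ) = 2.667 m² and P = Dθ/2 = 4.284 m.
Hydraulic radius R = A/P = 2.667/4.284 = 0.6225 m.
Manning's equation: Q = (1/n) A R^(2/3) S^(1/2) = (1/0.017) × 2.667 × 0.6225^(2/3) × 0.00092^(1/2) = 3.47 m³/s.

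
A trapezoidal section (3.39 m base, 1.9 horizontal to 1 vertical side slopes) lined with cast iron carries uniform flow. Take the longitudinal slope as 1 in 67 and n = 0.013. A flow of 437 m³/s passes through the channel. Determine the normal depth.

y_n = 3.27 m

Manning's equation rearranged: A R^(2/3) = nQ / (1·√S) = 0.013 × 437 / (√0.01493) = 46.5.
Trying y = 2.52 m: A R^(2/3) = 26.4 — low.
Trying y = 3.67 m: A R^(2/3) = 60.09 — high.
Trying y = 3.27 m: A R^(2/3) = 46.49 — ≈ 46.5.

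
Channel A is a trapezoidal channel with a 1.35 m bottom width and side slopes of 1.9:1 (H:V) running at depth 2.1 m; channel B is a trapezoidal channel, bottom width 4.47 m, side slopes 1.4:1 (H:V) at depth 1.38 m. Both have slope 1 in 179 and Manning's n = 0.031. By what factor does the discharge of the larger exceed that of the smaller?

1.38

Channel A: With bottom width b = 1.35 m and side slope z = 1.9: A = (b + zy)y = (1.35 + 1.9×2.1)×2.1 = 11.21 m²; P = b + 2y√(1+z²) = 1.35 + 2×2.1×2.147 = 10.37 m. Hydraulic radius R = A/P = 11.21/10.37 = 1.082 m. Q_A = (1/0.031)·11.21·1.082^(2/3)·√0.005587 = 28.49 m³/s.
Channel B: With bottom width b = 4.47 m and side slope z = 1.4: A = (b + zy)y = (4.47 + 1.4×1.38)×1.38 = 8.835 m²; P = b + 2y√(1+z²) = 4.47 + 2×1.38×1.72 = 9.218 m. Hydraulic radius R = A/P = 8.835/9.218 = 0.9584 m. Q_B = (1/0.031)·8.835·0.9584^(2/3)·√0.005587 = 20.71 m³/s.
The larger discharge is 28.49 m³/s and the smaller is 20.71 m³/s; the ratio is 1.38.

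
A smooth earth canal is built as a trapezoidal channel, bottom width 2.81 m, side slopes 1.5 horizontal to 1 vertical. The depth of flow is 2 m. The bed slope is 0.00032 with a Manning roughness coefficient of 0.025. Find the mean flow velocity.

V = 0.79 m/s

With bottom width b = 2.81 m and side slope z = 1.5: A = (b + zy)y = (2.81 + 1.5×2)×2 = 11.62 m²; P = b + 2y√(1+z²) = 2.81 + 2×2×1.803 = 10.02 m.
Hydraulic radius R = A/P = 11.62/10.02 = 1.16 m.
From Manning's equation, V = (1/n) R^(2/3) S^(1/2) = (1/0.025) × 1.16^(2/3) × 0.00032^(1/2) = 0.79 m/s.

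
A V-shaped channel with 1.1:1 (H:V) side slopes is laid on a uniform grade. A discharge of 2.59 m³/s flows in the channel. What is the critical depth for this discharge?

y_c = 1.02 m

At critical depth, Q² T / (g A³) = 1, i.e. A³/T = Q²/g = 2.59²/9.81 = 0.6838.
At y = 0.734 m: A³/T = 0.1289 — too small.
At y = 1.02 m: A³/T = 0.668 — close enough.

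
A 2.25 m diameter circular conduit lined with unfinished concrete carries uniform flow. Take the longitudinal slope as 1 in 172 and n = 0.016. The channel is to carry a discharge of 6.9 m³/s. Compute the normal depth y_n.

y_n = 1.17 m

Manning's equation rearranged: A R^(2/3) = nQ / (1·√S) = 0.016 × 6.9 / (√0.005814) = 1.448.
Trying y = 1.43 m: A R^(2/3) = 1.984 — over.
Trying y = 0.892 m: A R^(2/3) = 0.8982 — short.
Trying y = 1.17 m: A R^(2/3) = 1.447 — matches.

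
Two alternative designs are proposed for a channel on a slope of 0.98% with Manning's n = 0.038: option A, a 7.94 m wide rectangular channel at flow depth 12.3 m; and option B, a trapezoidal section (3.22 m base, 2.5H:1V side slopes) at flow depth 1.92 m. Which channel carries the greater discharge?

channel A

Channel A: Flow area A = b·y = 7.94 × 12.3 = 97.66 m². Wetted perimeter P = b + 2y = 7.94 + 2×12.3 = 32.54 m. Hydraulic radius R = A/P = 97.66/32.54 = 3.001 m. Q_A = (1/0.038)·97.66·3.001^(2/3)·√0.0098 = 529.4 m³/s.
Channel B: With bottom width b = 3.22 m and side slope z = 2.5: A = (b + zy)y = (3.22 + 2.5×1.92)×1.92 = 15.4 m²; P = b + 2y√(1+z²) = 3.22 + 2×1.92×2.693 = 13.56 m. Hydraulic radius R = A/P = 15.4/13.56 = 1.136 m. Q_B = (1/0.038)·15.4·1.136^(2/3)·√0.0098 = 43.66 m³/s.
Q_A = 529.4 m³/s vs Q_B = 43.66 m³/s, so channel A carries more.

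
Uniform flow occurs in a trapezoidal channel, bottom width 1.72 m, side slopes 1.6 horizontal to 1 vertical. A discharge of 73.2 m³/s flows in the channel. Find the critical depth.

y_c = 2.87 m

At critical depth, Q² T / (g A³) = 1, i.e. A³/T = Q²/g = 73.2²/9.81 = 546.2.
Trying y = 3.21 m: A³/T = 888.9 — too large.
Trying y = 2.87 m: A³/T = 545.2 — close enough.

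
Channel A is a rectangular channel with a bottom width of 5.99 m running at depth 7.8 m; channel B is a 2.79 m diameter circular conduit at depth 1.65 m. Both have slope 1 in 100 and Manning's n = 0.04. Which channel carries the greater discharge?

channel A

Channel A: Flow area A = b·y = 5.99 × 7.8 = 46.72 m². Wetted perimeter P = b + 2y = 5.99 + 2×7.8 = 21.59 m. Hydraulic radius R = A/P = 46.72/21.59 = 2.164 m. Q_A = (1/0.04)·46.72·2.164^(2/3)·√0.01 = 195.4 m³/s.
Channel B: For a circular section of diameter D = 2.79 m at depth y = 1.65 m, the central angle is θ = 2 arccos(1 − 2y/D) = 3.509 rad. Then A = (D²/8)(θ − sin θ) = 3.764 m² and P = Dθ/2 = 4.895 m. Hydraulic radius R = A/P = 3.764/4.895 = 0.7689 m. Q_B = (1/0.04)·3.764·0.7689^(2/3)·√0.01 = 7.899 m³/s.
Q_A = 195.4 m³/s vs Q_B = 7.899 m³/s, so channel A carries more.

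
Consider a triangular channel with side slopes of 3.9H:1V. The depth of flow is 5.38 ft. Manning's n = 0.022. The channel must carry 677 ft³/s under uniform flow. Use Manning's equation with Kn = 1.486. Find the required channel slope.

For a triangular section with side slope z = 3.9: A = zy² = 3.9×5.38² = 112.9 ft²; P = 2y√(1+z²) = 2×5.38×4.026 = 43.32 ft.
Hydraulic radius R = A/P = 112.9/43.32 = 2.606 ft.
From Manning's equation, S = [nQ / (1.486 A R^(2/3))]² = [0.022 × 677 / (1.486 × 112.9 × 2.606^(2/3))]² = 0.0022.

S = 0.0022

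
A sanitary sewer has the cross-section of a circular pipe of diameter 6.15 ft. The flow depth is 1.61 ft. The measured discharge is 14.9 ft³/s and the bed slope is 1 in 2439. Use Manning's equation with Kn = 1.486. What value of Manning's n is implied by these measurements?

For a circular section of diameter D = 6.15 ft at depth y = 1.61 ft, the central angle is θ = 2 arccos(1 − 2y/D) = 2.148 rad. Then A = (D²/8)(θ − sin θ) = 6.197 ft² and P = Dθ/2 = 6.606 ft.
Hydraulic radius R = A/P = 6.197/6.606 = 0.938 ft.
Rearranging Manning's equation: n = (1.486/Q) A R^(2/3) S^(1/2) = (1.486/14.9) × 6.197 × 0.938^(2/3) × √0.00041 = 0.012.

n = 0.012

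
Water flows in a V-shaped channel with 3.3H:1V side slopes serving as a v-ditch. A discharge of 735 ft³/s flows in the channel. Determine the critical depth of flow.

At critical depth, Q² T / (g A³) = 1, i.e. A³/T = Q²/g = 735²/32.2 = 16780.
Try y = 5.41 ft: A³/T = 25230 — over.
Try y = 3.48 ft: A³/T = 2779 — short.
Try y = 4.99 ft: A³/T = 16850 — close enough.

y_c = 4.99 ft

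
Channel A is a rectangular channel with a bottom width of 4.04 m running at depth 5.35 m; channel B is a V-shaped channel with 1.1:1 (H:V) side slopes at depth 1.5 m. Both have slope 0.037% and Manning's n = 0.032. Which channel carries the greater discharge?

channel A

Channel A: Flow area A = b·y = 4.04 × 5.35 = 21.61 m². Wetted perimeter P = b + 2y = 4.04 + 2×5.35 = 14.74 m. Hydraulic radius R = A/P = 21.61/14.74 = 1.466 m. Q_A = (1/0.032)·21.61·1.466^(2/3)·√0.00037 = 16.77 m³/s.
Channel B: For a triangular section with side slope z = 1.1: A = zy² = 1.1×1.5² = 2.475 m²; P = 2y√(1+z²) = 2×1.5×1.487 = 4.46 m. Hydraulic radius R = A/P = 2.475/4.46 = 0.555 m. Q_B = (1/0.032)·2.475·0.555^(2/3)·√0.00037 = 1.005 m³/s.
Q_A = 16.77 m³/s vs Q_B = 1.005 m³/s, so channel A carries more.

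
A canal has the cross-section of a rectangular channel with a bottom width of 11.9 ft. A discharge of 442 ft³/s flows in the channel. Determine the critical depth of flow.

y_c = 3.5 ft

For a rectangular channel, critical depth y_c = (q²/g)^(1/3) where q = Q/b = 442/11.9 = 37.14 ft²/s.
So y_c = (37.14²/32.2)^(1/3) = 3.5 ft.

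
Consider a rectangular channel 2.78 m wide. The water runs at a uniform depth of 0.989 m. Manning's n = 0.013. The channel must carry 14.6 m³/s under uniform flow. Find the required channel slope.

Flow area A = b·y = 2.78 × 0.989 = 2.749 m². Wetted perimeter P = b + 2y = 2.78 + 2×0.989 = 4.758 m.
Hydraulic radius R = A/P = 2.749/4.758 = 0.5779 m.
From Manning's equation, S = [nQ / (1 A R^(2/3))]² = [0.013 × 14.6 / (1 × 2.749 × 0.5779^(2/3))]² = 0.0099.

S = 0.0099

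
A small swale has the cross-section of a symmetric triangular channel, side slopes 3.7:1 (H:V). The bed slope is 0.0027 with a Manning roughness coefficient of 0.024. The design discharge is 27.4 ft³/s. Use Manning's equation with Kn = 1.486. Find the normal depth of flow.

Manning's equation rearranged: A R^(2/3) = nQ / (1.486·√S) = 0.024 × 27.4 / (1.486 × √0.0027) = 8.516.
Trying y = 1.89 ft: A R^(2/3) = 12.43 — too large.
Trying y = 1.38 ft: A R^(2/3) = 5.374 — too small.
Trying y = 1.64 ft: A R^(2/3) = 8.516 — close enough.

y_n = 1.64 ft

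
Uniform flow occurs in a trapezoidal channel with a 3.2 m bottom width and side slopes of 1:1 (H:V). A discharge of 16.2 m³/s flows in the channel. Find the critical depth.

At critical depth, Q² T / (g A³) = 1, i.e. A³/T = Q²/g = 16.2²/9.81 = 26.75.
Try y = 1.4 m: A³/T = 44.51 — too large.
Try y = 0.93 m: A³/T = 11.2 — too small.
Try y = 1.21 m: A³/T = 27.04 — close enough.

y_c = 1.21 m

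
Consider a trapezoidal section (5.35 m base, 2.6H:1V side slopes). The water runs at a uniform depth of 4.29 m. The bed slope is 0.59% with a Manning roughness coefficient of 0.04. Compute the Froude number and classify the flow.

subcritical

With bottom width b = 5.35 m and side slope z = 2.6: A = (b + zy)y = (5.35 + 2.6×4.29)×4.29 = 70.8 m²; P = b + 2y√(1+z²) = 5.35 + 2×4.29×2.786 = 29.25 m.
Hydraulic radius R = A/P = 70.8/29.25 = 2.42 m.
V = (1/n) R^(2/3) √S = (1/0.04) × 2.42^(2/3) × √0.0059 = 3.462 m/s. Hydraulic depth D_h = A/T = 70.8/27.66 = 2.56 m.
Froude number Fr = V/√(g·D_h) = 3.462/√(9.81×2.56) = 0.691, which is less than 1, so the flow is subcritical.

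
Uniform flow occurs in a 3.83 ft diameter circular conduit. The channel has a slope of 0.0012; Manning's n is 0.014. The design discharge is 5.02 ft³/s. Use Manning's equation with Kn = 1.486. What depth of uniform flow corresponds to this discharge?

Manning's equation rearranged: A R^(2/3) = nQ / (1.486·√S) = 0.014 × 5.02 / (1.486 × √0.0012) = 1.365.
Try y = 1.12 ft: A R^(2/3) = 2.086 — over.
Try y = 0.724 ft: A R^(2/3) = 0.8741 — short.
Try y = 0.903 ft: A R^(2/3) = 1.364 — close enough.

y_n = 0.903 ft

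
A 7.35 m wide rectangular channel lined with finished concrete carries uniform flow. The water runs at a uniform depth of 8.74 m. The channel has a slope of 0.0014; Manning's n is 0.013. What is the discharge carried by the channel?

Q = 348 m³/s

Flow area A = b·y = 7.35 × 8.74 = 64.24 m². Wetted perimeter P = b + 2y = 7.35 + 2×8.74 = 24.83 m.
Hydraulic radius R = A/P = 64.24/24.83 = 2.587 m.
Manning's equation: Q = (1/n) A R^(2/3) S^(1/2) = (1/0.013) × 64.24 × 2.587^(2/3) × 0.0014^(1/2) = 348 m³/s.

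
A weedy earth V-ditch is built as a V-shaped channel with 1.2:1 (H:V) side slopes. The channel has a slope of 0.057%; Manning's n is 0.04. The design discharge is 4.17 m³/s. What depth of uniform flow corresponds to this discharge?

y_n = 2.46 m

Manning's equation rearranged: A R^(2/3) = nQ / (1·√S) = 0.04 × 4.17 / (√0.00057) = 6.986.
At y = 2.11 m: A R^(2/3) = 4.644 — short.
At y = 2.46 m: A R^(2/3) = 6.993 — ≈ 6.986.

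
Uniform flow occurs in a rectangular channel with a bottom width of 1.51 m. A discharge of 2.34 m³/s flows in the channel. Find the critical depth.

For a rectangular channel, critical depth y_c = (q²/g)^(1/3) where q = Q/b = 2.34/1.51 = 1.55 m²/s.
So y_c = (1.55²/9.81)^(1/3) = 0.626 m.

y_c = 0.626 m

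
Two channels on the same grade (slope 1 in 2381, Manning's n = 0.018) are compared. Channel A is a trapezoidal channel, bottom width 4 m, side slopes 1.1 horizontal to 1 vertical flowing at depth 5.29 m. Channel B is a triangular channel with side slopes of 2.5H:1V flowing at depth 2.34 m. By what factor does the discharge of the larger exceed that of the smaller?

Channel A: With bottom width b = 4 m and side slope z = 1.1: A = (b + zy)y = (4 + 1.1×5.29)×5.29 = 51.94 m²; P = b + 2y√(1+z²) = 4 + 2×5.29×1.487 = 19.73 m. Hydraulic radius R = A/P = 51.94/19.73 = 2.633 m. Q_A = (1/0.018)·51.94·2.633^(2/3)·√0.00042 = 112.8 m³/s.
Channel B: For a triangular section with side slope z = 2.5: A = zy² = 2.5×2.34² = 13.69 m²; P = 2y√(1+z²) = 2×2.34×2.693 = 12.6 m. Hydraulic radius R = A/P = 13.69/12.6 = 1.086 m. Q_B = (1/0.018)·13.69·1.086^(2/3)·√0.00042 = 16.47 m³/s.
The larger discharge is 112.8 m³/s and the smaller is 16.47 m³/s; the ratio is 6.85.

6.85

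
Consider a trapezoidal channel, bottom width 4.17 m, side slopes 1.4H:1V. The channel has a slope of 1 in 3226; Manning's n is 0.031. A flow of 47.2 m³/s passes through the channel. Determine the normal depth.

y_n = 4.47 m

Manning's equation rearranged: A R^(2/3) = nQ / (1·√S) = 0.031 × 47.2 / (√0.00031) = 83.11.
Try y = 3.83 m: A R^(2/3) = 59.95 — too small.
Try y = 4.95 m: A R^(2/3) = 103.7 — too large.
Try y = 4.47 m: A R^(2/3) = 83.19 — matches.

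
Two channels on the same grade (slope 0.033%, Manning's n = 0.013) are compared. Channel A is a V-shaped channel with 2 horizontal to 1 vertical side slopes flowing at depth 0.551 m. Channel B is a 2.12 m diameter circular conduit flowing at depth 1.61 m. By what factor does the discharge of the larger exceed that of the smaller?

Channel A: For a triangular section with side slope z = 2: A = zy² = 2×0.551² = 0.6072 m²; P = 2y√(1+z²) = 2×0.551×2.236 = 2.464 m. Hydraulic radius R = A/P = 0.6072/2.464 = 0.2464 m. Q_A = (1/0.013)·0.6072·0.2464^(2/3)·√0.00033 = 0.3335 m³/s.
Channel B: For a circular section of diameter D = 2.12 m at depth y = 1.61 m, the central angle is θ = 2 arccos(1 − 2y/D) = 4.233 rad. Then A = (D²/8)(θ − sin θ) = 2.876 m² and P = Dθ/2 = 4.487 m. Hydraulic radius R = A/P = 2.876/4.487 = 0.6411 m. Q_B = (1/0.013)·2.876·0.6411^(2/3)·√0.00033 = 2.988 m³/s.
The larger discharge is 2.988 m³/s and the smaller is 0.3335 m³/s; the ratio is 8.96.

8.96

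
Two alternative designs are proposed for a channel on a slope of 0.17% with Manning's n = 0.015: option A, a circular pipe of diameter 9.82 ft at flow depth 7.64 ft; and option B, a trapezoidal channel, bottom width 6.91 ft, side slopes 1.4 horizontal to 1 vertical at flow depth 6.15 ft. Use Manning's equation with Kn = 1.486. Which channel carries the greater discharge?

Channel A: For a circular section of diameter D = 9.82 ft at depth y = 7.64 ft, the central angle is θ = 2 arccos(1 − 2y/D) = 4.321 rad. Then A = (D²/8)(θ − sin θ) = 63.22 ft² and P = Dθ/2 = 21.21 ft. Hydraulic radius R = A/P = 63.22/21.21 = 2.98 ft. Q_A = (1.486/0.015)·63.22·2.98^(2/3)·√0.0017 = 534.8 ft³/s.
Channel B: With bottom width b = 6.91 ft and side slope z = 1.4: A = (b + zy)y = (6.91 + 1.4×6.15)×6.15 = 95.45 ft²; P = b + 2y√(1+z²) = 6.91 + 2×6.15×1.72 = 28.07 ft. Hydraulic radius R = A/P = 95.45/28.07 = 3.4 ft. Q_B = (1.486/0.015)·95.45·3.4^(2/3)·√0.0017 = 881.6 ft³/s.
Q_A = 534.8 ft³/s vs Q_B = 881.6 ft³/s, so channel B carries more.

channel B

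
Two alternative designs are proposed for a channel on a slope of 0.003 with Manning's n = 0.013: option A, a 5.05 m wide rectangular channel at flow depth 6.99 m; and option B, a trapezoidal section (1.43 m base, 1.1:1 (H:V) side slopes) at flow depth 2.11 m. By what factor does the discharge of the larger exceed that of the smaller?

6.61

Channel A: Flow area A = b·y = 5.05 × 6.99 = 35.3 m². Wetted perimeter P = b + 2y = 5.05 + 2×6.99 = 19.03 m. Hydraulic radius R = A/P = 35.3/19.03 = 1.855 m. Q_A = (1/0.013)·35.3·1.855^(2/3)·√0.003 = 224.5 m³/s.
Channel B: With bottom width b = 1.43 m and side slope z = 1.1: A = (b + zy)y = (1.43 + 1.1×2.11)×2.11 = 7.915 m²; P = b + 2y√(1+z²) = 1.43 + 2×2.11×1.487 = 7.703 m. Hydraulic radius R = A/P = 7.915/7.703 = 1.027 m. Q_B = (1/0.013)·7.915·1.027^(2/3)·√0.003 = 33.95 m³/s.
The larger discharge is 224.5 m³/s and the smaller is 33.95 m³/s; the ratio is 6.61.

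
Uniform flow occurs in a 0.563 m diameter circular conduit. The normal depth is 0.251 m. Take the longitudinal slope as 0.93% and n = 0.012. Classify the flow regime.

For a circular section of diameter D = 0.563 m at depth y = 0.251 m, the central angle is θ = 2 arccos(1 − 2y/D) = 2.924 rad. Then A = (D²/8)(θ − sin θ) = 0.1073 m² and P = Dθ/2 = 0.8232 m.
Hydraulic radius R = A/P = 0.1073/0.8232 = 0.1304 m.
V = (1/n) R^(2/3) √S = (1/0.012) × 0.1304^(2/3) × √0.0093 = 2.066 m/s. Hydraulic depth D_h = A/T = 0.1073/0.5597 = 0.1918 m.
Froude number Fr = V/√(g·D_h) = 2.066/√(9.81×0.1918) = 1.51, which is greater than 1, so the flow is supercritical.

supercritical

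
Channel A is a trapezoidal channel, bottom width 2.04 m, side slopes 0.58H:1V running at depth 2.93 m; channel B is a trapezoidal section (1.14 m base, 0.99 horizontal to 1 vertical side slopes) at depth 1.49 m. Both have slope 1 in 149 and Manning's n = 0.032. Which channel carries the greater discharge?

Channel A: With bottom width b = 2.04 m and side slope z = 0.58: A = (b + zy)y = (2.04 + 0.58×2.93)×2.93 = 10.96 m²; P = b + 2y√(1+z²) = 2.04 + 2×2.93×1.156 = 8.814 m. Hydraulic radius R = A/P = 10.96/8.814 = 1.243 m. Q_A = (1/0.032)·10.96·1.243^(2/3)·√0.006711 = 32.43 m³/s.
Channel B: With bottom width b = 1.14 m and side slope z = 0.99: A = (b + zy)y = (1.14 + 0.99×1.49)×1.49 = 3.896 m²; P = b + 2y√(1+z²) = 1.14 + 2×1.49×1.407 = 5.333 m. Hydraulic radius R = A/P = 3.896/5.333 = 0.7306 m. Q_B = (1/0.032)·3.896·0.7306^(2/3)·√0.006711 = 8.092 m³/s.
Q_A = 32.43 m³/s vs Q_B = 8.092 m³/s, so channel A carries more.

channel A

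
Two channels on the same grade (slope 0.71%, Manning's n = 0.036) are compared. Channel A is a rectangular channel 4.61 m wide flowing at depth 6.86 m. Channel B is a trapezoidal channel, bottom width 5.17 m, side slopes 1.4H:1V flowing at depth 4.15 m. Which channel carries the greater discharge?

Channel A: Flow area A = b·y = 4.61 × 6.86 = 31.62 m². Wetted perimeter P = b + 2y = 4.61 + 2×6.86 = 18.33 m. Hydraulic radius R = A/P = 31.62/18.33 = 1.725 m. Q_A = (1/0.036)·31.62·1.725^(2/3)·√0.0071 = 106.5 m³/s.
Channel B: With bottom width b = 5.17 m and side slope z = 1.4: A = (b + zy)y = (5.17 + 1.4×4.15)×4.15 = 45.57 m²; P = b + 2y√(1+z²) = 5.17 + 2×4.15×1.72 = 19.45 m. Hydraulic radius R = A/P = 45.57/19.45 = 2.343 m. Q_B = (1/0.036)·45.57·2.343^(2/3)·√0.0071 = 188.1 m³/s.
Q_A = 106.5 m³/s vs Q_B = 188.1 m³/s, so channel B carries more.

channel B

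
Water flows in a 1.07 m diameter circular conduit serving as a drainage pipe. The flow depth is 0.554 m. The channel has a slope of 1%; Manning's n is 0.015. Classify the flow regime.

For a circular section of diameter D = 1.07 m at depth y = 0.554 m, the central angle is θ = 2 arccos(1 − 2y/D) = 3.213 rad. Then A = (D²/8)(θ − sin θ) = 0.4699 m² and P = Dθ/2 = 1.719 m.
Hydraulic radius R = A/P = 0.4699/1.719 = 0.2734 m.
V = (1/n) R^(2/3) √S = (1/0.015) × 0.2734^(2/3) × √0.01 = 2.808 m/s. Hydraulic depth D_h = A/T = 0.4699/1.069 = 0.4395 m.
Froude number Fr = V/√(g·D_h) = 2.808/√(9.81×0.4395) = 1.35, which is greater than 1, so the flow is supercritical.

supercritical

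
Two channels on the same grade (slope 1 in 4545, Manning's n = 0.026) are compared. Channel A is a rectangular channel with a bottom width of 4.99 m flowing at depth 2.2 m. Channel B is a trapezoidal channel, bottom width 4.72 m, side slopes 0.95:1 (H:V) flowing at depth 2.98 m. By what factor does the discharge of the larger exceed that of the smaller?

2.67

Channel A: Flow area A = b·y = 4.99 × 2.2 = 10.98 m². Wetted perimeter P = b + 2y = 4.99 + 2×2.2 = 9.39 m. Hydraulic radius R = A/P = 10.98/9.39 = 1.169 m. Q_A = (1/0.026)·10.98·1.169^(2/3)·√0.00022 = 6.951 m³/s.
Channel B: With bottom width b = 4.72 m and side slope z = 0.95: A = (b + zy)y = (4.72 + 0.95×2.98)×2.98 = 22.5 m²; P = b + 2y√(1+z²) = 4.72 + 2×2.98×1.379 = 12.94 m. Hydraulic radius R = A/P = 22.5/12.94 = 1.739 m. Q_B = (1/0.026)·22.5·1.739^(2/3)·√0.00022 = 18.56 m³/s.
The larger discharge is 18.56 m³/s and the smaller is 6.951 m³/s; the ratio is 2.67.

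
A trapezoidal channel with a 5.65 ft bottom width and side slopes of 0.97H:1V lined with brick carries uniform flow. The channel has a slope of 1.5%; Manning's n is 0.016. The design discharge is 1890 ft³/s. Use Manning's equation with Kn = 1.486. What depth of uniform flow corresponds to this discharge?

Manning's equation rearranged: A R^(2/3) = nQ / (1.486·√S) = 0.016 × 1890 / (1.486 × √0.015) = 166.2.
At y = 4.64 ft: A R^(2/3) = 87.57 — low.
At y = 8.17 ft: A R^(2/3) = 274.9 — high.
At y = 6.41 ft: A R^(2/3) = 166.4 — close enough.

y_n = 6.41 ft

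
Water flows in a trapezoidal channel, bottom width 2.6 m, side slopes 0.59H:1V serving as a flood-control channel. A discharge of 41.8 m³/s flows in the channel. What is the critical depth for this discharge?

At critical depth, Q² T / (g A³) = 1, i.e. A³/T = Q²/g = 41.8²/9.81 = 178.1.
Trying y = 1.76 m: A³/T = 56.15 — low.
Trying y = 3.06 m: A³/T = 394.4 — high.
Trying y = 2.45 m: A³/T = 177.3 — close enough.

y_c = 2.45 m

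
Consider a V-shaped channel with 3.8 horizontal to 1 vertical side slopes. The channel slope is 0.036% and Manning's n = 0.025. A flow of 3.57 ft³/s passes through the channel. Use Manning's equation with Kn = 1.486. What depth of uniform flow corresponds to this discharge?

Manning's equation rearranged: A R^(2/3) = nQ / (1.486·√S) = 0.025 × 3.57 / (1.486 × √0.00036) = 3.165.
Trying y = 0.84 ft: A R^(2/3) = 1.471 — low.
Trying y = 1.3 ft: A R^(2/3) = 4.713 — high.
Trying y = 1.12 ft: A R^(2/3) = 3.167 — matches.

y_n = 1.12 ft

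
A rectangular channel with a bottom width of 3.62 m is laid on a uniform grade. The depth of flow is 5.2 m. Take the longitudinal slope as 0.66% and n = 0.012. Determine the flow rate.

Q = 155 m³/s

Flow area A = b·y = 3.62 × 5.2 = 18.82 m². Wetted perimeter P = b + 2y = 3.62 + 2×5.2 = 14.02 m.
Hydraulic radius R = A/P = 18.82/14.02 = 1.343 m.
Manning's equation: Q = (1/n) A R^(2/3) S^(1/2) = (1/0.012) × 18.82 × 1.343^(2/3) × 0.0066^(1/2) = 155 m³/s.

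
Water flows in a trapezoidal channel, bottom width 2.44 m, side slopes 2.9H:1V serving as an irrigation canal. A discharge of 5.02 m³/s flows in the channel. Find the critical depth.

y_c = 0.594 m

At critical depth, Q² T / (g A³) = 1, i.e. A³/T = Q²/g = 5.02²/9.81 = 2.569.
Try y = 0.671 m: A³/T = 4.025 — over.
Try y = 0.594 m: A³/T = 2.569 — close enough.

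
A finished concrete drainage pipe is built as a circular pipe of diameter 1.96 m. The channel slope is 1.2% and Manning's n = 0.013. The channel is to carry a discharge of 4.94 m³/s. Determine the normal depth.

Manning's equation rearranged: A R^(2/3) = nQ / (1·√S) = 0.013 × 4.94 / (√0.012) = 0.5862.
Try y = 0.592 m: A R^(2/3) = 0.3721 — short.
Try y = 0.885 m: A R^(2/3) = 0.7858 — over.
Try y = 0.753 m: A R^(2/3) = 0.5868 — close enough.

y_n = 0.753 m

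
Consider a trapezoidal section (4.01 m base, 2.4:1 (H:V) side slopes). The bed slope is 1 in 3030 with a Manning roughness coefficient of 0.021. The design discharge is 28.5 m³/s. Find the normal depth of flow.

Manning's equation rearranged: A R^(2/3) = nQ / (1·√S) = 0.021 × 28.5 / (√0.00033) = 32.94.
At y = 2 m: A R^(2/3) = 20.15 — short.
At y = 2.9 m: A R^(2/3) = 44.72 — over.
At y = 2.52 m: A R^(2/3) = 32.93 — close enough.

y_n = 2.52 m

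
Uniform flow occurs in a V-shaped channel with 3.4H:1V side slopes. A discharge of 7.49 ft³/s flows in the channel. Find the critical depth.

y_c = 0.787 ft

At critical depth, Q² T / (g A³) = 1, i.e. A³/T = Q²/g = 7.49²/32.2 = 1.742.
Try y = 0.704 ft: A³/T = 0.9995 — low.
Try y = 0.957 ft: A³/T = 4.64 — high.
Try y = 0.787 ft: A³/T = 1.745 — matches.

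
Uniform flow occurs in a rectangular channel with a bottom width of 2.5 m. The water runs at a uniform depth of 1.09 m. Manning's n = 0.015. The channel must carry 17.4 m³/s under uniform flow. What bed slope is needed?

S = 0.0189

Flow area A = b·y = 2.5 × 1.09 = 2.725 m². Wetted perimeter P = b + 2y = 2.5 + 2×1.09 = 4.68 m.
Hydraulic radius R = A/P = 2.725/4.68 = 0.5823 m.
From Manning's equation, S = [nQ / (1 A R^(2/3))]² = [0.015 × 17.4 / (1 × 2.725 × 0.5823^(2/3))]² = 0.0189.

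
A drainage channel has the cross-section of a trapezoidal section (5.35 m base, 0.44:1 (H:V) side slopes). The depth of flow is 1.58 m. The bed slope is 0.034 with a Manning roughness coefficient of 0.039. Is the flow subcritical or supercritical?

With bottom width b = 5.35 m and side slope z = 0.44: A = (b + zy)y = (5.35 + 0.44×1.58)×1.58 = 9.551 m²; P = b + 2y√(1+z²) = 5.35 + 2×1.58×1.093 = 8.802 m.
Hydraulic radius R = A/P = 9.551/8.802 = 1.085 m.
V = (1/n) R^(2/3) √S = (1/0.039) × 1.085^(2/3) × √0.034 = 4.993 m/s. Hydraulic depth D_h = A/T = 9.551/6.74 = 1.417 m.
Froude number Fr = V/√(g·D_h) = 4.993/√(9.81×1.417) = 1.34, which is greater than 1, so the flow is supercritical.

supercritical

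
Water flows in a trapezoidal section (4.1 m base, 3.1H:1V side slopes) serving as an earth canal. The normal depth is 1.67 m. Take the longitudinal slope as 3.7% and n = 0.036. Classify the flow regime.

With bottom width b = 4.1 m and side slope z = 3.1: A = (b + zy)y = (4.1 + 3.1×1.67)×1.67 = 15.49 m²; P = b + 2y√(1+z²) = 4.1 + 2×1.67×3.257 = 14.98 m.
Hydraulic radius R = A/P = 15.49/14.98 = 1.034 m.
V = (1/n) R^(2/3) √S = (1/0.036) × 1.034^(2/3) × √0.037 = 5.465 m/s. Hydraulic depth D_h = A/T = 15.49/14.45 = 1.072 m.
Froude number Fr = V/√(g·D_h) = 5.465/√(9.81×1.072) = 1.69, which is greater than 1, so the flow is supercritical.

supercritical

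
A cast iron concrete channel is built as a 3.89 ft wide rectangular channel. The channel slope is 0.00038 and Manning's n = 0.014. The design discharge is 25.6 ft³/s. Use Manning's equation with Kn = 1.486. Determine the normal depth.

Manning's equation rearranged: A R^(2/3) = nQ / (1.486·√S) = 0.014 × 25.6 / (1.486 × √0.00038) = 12.37.
At y = 1.97 ft: A R^(2/3) = 7.554 — short.
At y = 2.88 ft: A R^(2/3) = 12.38 — matches.

y_n = 2.88 ft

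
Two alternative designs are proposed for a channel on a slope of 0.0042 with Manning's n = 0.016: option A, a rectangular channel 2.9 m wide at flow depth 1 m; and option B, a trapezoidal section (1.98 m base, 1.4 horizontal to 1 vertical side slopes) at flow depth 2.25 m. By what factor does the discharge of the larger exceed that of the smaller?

Channel A: Flow area A = b·y = 2.9 × 1 = 2.9 m². Wetted perimeter P = b + 2y = 2.9 + 2×1 = 4.9 m. Hydraulic radius R = A/P = 2.9/4.9 = 0.5918 m. Q_A = (1/0.016)·2.9·0.5918^(2/3)·√0.0042 = 8.28 m³/s.
Channel B: With bottom width b = 1.98 m and side slope z = 1.4: A = (b + zy)y = (1.98 + 1.4×2.25)×2.25 = 11.54 m²; P = b + 2y√(1+z²) = 1.98 + 2×2.25×1.72 = 9.722 m. Hydraulic radius R = A/P = 11.54/9.722 = 1.187 m. Q_B = (1/0.016)·11.54·1.187^(2/3)·√0.0042 = 52.42 m³/s.
The larger discharge is 52.42 m³/s and the smaller is 8.28 m³/s; the ratio is 6.33.

6.33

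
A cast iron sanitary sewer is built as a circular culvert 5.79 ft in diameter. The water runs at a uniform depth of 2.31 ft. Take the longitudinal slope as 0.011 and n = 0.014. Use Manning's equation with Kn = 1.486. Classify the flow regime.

For a circular section of diameter D = 5.79 ft at depth y = 2.31 ft, the central angle is θ = 2 arccos(1 − 2y/D) = 2.735 rad. Then A = (D²/8)(θ − sin θ) = 9.801 ft² and P = Dθ/2 = 7.917 ft.
Hydraulic radius R = A/P = 9.801/7.917 = 1.238 ft.
V = (1.486/n) R^(2/3) √S = (1.486/0.014) × 1.238^(2/3) × √0.011 = 12.84 ft/s. Hydraulic depth D_h = A/T = 9.801/5.671 = 1.728 ft.
Froude number Fr = V/√(g·D_h) = 12.84/√(32.2×1.728) = 1.72, which is greater than 1, so the flow is supercritical.

supercritical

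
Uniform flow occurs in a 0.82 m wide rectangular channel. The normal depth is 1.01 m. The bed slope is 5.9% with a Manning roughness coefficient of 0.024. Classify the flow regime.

supercritical

Flow area A = b·y = 0.82 × 1.01 = 0.8282 m². Wetted perimeter P = b + 2y = 0.82 + 2×1.01 = 2.84 m.
Hydraulic radius R = A/P = 0.8282/2.84 = 0.2916 m.
V = (1/n) R^(2/3) √S = (1/0.024) × 0.2916^(2/3) × √0.059 = 4.451 m/s. Hydraulic depth D_h = A/T = 0.8282/0.82 = 1.01 m.
Froude number Fr = V/√(g·D_h) = 4.451/√(9.81×1.01) = 1.41, which is greater than 1, so the flow is supercritical.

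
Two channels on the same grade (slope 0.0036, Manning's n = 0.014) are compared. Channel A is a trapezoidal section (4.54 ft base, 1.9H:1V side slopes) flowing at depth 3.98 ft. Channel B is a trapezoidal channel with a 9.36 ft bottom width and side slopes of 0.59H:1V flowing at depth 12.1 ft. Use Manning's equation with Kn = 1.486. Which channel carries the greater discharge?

channel B

Channel A: With bottom width b = 4.54 ft and side slope z = 1.9: A = (b + zy)y = (4.54 + 1.9×3.98)×3.98 = 48.17 ft²; P = b + 2y√(1+z²) = 4.54 + 2×3.98×2.147 = 21.63 ft. Hydraulic radius R = A/P = 48.17/21.63 = 2.227 ft. Q_A = (1.486/0.014)·48.17·2.227^(2/3)·√0.0036 = 523.1 ft³/s.
Channel B: With bottom width b = 9.36 ft and side slope z = 0.59: A = (b + zy)y = (9.36 + 0.59×12.1)×12.1 = 199.6 ft²; P = b + 2y√(1+z²) = 9.36 + 2×12.1×1.161 = 37.46 ft. Hydraulic radius R = A/P = 199.6/37.46 = 5.33 ft. Q_B = (1.486/0.014)·199.6·5.33^(2/3)·√0.0036 = 3879 ft³/s.
Q_A = 523.1 ft³/s vs Q_B = 3879 ft³/s, so channel B carries more.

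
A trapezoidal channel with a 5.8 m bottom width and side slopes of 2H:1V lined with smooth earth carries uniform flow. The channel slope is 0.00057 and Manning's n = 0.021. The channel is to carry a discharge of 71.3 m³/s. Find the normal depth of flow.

Manning's equation rearranged: A R^(2/3) = nQ / (1·√S) = 0.021 × 71.3 / (√0.00057) = 62.71.
Trying y = 2.22 m: A R^(2/3) = 29.06 — too small.
Trying y = 3.25 m: A R^(2/3) = 62.73 — ≈ 62.71.

y_n = 3.25 m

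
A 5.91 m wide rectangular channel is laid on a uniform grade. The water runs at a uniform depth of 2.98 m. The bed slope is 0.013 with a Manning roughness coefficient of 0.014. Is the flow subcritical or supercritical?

supercritical

Flow area A = b·y = 5.91 × 2.98 = 17.61 m². Wetted perimeter P = b + 2y = 5.91 + 2×2.98 = 11.87 m.
Hydraulic radius R = A/P = 17.61/11.87 = 1.484 m.
V = (1/n) R^(2/3) √S = (1/0.014) × 1.484^(2/3) × √0.013 = 10.59 m/s. Hydraulic depth D_h = A/T = 17.61/5.91 = 2.98 m.
Froude number Fr = V/√(g·D_h) = 10.59/√(9.81×2.98) = 1.96, which is greater than 1, so the flow is supercritical.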